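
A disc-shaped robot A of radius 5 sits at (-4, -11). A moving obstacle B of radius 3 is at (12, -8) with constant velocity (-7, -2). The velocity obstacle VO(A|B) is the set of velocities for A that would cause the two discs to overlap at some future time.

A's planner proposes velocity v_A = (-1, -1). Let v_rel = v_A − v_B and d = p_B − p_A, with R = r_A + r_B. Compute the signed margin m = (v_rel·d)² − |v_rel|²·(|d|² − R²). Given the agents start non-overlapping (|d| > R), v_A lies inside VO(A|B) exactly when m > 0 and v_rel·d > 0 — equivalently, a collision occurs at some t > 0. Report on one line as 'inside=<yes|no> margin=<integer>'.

d = (16, 3),  |d|² = 265;  R = 5+3 = 8,  c = 265−8² = 201
v_rel = (6, 1),  |v_rel|² = 37;  v_rel·d = (6)·(16) + (1)·(3) = 99
37·t² − 198·t + 201 = 0  ⇒  m = 99² − 37·201 = 2364
m = 2364 > 0,  v_rel·d = 99 > 0  ⇒  inside

inside=yes margin=2364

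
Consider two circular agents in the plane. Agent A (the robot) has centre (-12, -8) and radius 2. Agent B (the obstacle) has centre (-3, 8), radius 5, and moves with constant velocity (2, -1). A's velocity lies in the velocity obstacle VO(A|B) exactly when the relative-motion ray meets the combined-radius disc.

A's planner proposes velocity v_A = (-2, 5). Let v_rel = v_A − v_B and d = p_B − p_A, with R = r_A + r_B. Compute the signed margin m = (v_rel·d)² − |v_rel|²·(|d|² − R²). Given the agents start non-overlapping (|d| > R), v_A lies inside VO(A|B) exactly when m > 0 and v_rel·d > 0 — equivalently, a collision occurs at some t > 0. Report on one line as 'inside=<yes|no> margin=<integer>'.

d = (9, 16),  |d|² = 337;  R = 2+5 = 7,  c = 337−7² = 288
v_rel = (-4, 6),  |v_rel|² = 52;  v_rel·d = (-4)·(9) + (6)·(16) = 60
52·t² − 120·t + 288 = 0  ⇒  m = 60² − 52·288 = -11376
m = -11376 < 0,  v_rel·d = 60 > 0  ⇒  outside

inside=no margin=-11376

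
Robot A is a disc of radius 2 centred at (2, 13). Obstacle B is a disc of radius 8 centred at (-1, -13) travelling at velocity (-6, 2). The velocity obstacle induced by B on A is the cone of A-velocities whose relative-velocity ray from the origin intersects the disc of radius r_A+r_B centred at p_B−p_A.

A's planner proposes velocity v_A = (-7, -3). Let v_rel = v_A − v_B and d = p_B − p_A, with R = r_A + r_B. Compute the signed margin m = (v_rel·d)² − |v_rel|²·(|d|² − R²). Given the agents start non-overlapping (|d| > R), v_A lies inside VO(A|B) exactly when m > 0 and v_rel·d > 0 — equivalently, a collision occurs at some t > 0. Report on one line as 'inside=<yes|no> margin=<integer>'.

d = (-3, -26),  |d|² = 685;  R = 2+8 = 10,  c = 685−10² = 585
v_rel = (-1, -5),  |v_rel|² = 26;  v_rel·d = (-1)·(-3) + (-5)·(-26) = 133
26·t² − 266·t + 585 = 0  ⇒  m = 133² − 26·585 = 2479
m = 2479 > 0,  v_rel·d = 133 > 0  ⇒  inside

inside=yes margin=2479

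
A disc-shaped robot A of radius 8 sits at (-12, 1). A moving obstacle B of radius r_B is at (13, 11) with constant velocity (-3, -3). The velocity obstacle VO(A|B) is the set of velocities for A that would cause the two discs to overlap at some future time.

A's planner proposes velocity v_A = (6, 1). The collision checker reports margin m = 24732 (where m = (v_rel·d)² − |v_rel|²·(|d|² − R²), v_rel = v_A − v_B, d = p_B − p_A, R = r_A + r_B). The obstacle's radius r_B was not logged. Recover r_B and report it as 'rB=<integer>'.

m = 24732
d = (25, 10);  v_rel = (9, 4),  |v_rel|² = 97
v_rel×d = (9)·(10) − (4)·(25) = -10
since m = R²·97 − (-10)²:  R² = (100 + 24732) / 97 = 256
R = √256 = 16  ⇒  r_B = 16 − 8 = 8

rB=8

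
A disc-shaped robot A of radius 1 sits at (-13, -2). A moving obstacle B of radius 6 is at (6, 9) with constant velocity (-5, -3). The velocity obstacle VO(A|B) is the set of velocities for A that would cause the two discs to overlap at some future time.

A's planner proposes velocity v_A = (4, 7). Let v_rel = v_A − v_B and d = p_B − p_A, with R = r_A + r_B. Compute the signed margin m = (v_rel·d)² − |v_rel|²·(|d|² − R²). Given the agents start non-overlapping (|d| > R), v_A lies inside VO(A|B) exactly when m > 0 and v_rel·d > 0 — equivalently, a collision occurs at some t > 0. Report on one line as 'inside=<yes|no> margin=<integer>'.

d = (19, 11),  |d|² = 482;  R = 1+6 = 7,  c = 482−7² = 433
v_rel = (9, 10),  |v_rel|² = 181;  v_rel·d = (9)·(19) + (10)·(11) = 281
181·t² − 562·t + 433 = 0  ⇒  m = 281² − 181·433 = 588
m = 588 > 0,  v_rel·d = 281 > 0  ⇒  inside

inside=yes margin=588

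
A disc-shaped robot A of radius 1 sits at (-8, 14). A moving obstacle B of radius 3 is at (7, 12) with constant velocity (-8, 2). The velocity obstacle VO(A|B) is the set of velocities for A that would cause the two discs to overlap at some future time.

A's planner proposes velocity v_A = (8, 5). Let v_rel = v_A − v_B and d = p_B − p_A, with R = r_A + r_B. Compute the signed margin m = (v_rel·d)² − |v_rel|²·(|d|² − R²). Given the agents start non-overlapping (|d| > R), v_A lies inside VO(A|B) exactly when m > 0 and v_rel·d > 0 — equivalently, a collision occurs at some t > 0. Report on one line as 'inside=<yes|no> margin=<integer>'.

d = (15, -2),  |d|² = 229;  R = 1+3 = 4,  c = 229−4² = 213
v_rel = (16, 3),  |v_rel|² = 265;  v_rel·d = (16)·(15) + (3)·(-2) = 234
265·t² − 468·t + 213 = 0  ⇒  m = 234² − 265·213 = -1689
m = -1689 < 0,  v_rel·d = 234 > 0  ⇒  outside

inside=no margin=-1689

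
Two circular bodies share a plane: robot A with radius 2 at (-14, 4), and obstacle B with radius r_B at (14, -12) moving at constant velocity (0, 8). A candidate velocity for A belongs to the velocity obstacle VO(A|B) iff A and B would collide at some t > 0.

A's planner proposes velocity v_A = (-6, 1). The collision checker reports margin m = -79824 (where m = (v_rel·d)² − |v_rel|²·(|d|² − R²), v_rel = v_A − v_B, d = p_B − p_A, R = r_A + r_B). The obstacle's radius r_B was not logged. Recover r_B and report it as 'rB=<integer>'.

m = -79824
d = (28, -16);  v_rel = (-6, -7),  |v_rel|² = 85
v_rel×d = (-6)·(-16) − (-7)·(28) = 292
since m = R²·85 − 292²:  R² = (85264 + -79824) / 85 = 64
R = √64 = 8  ⇒  r_B = 8 − 2 = 6

rB=6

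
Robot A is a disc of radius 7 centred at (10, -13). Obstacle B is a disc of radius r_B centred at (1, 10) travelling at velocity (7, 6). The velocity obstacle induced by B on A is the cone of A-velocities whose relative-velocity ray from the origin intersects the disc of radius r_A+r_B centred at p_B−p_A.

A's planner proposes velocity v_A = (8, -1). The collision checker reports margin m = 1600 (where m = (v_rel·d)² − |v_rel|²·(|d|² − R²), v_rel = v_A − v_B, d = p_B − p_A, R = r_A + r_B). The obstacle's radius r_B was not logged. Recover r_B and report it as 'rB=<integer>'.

m = 1600
d = (-9, 23);  v_rel = (1, -7),  |v_rel|² = 50
v_rel×d = (1)·(23) − (-7)·(-9) = -40
since m = R²·50 − (-40)²:  R² = (1600 + 1600) / 50 = 64
R = √64 = 8  ⇒  r_B = 8 − 7 = 1

rB=1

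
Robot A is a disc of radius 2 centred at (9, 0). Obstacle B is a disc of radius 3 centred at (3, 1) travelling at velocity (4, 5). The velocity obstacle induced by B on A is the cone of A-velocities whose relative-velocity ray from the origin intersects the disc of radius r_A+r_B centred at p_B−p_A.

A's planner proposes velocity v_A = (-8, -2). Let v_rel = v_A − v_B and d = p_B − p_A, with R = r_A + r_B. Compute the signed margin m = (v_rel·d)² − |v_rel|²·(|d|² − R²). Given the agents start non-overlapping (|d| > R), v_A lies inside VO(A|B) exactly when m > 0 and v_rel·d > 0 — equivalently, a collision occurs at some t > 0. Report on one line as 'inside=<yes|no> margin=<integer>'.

d = (-6, 1),  |d|² = 37;  R = 2+3 = 5,  c = 37−5² = 12
v_rel = (-12, -7),  |v_rel|² = 193;  v_rel·d = (-12)·(-6) + (-7)·(1) = 65
193·t² − 130·t + 12 = 0  ⇒  m = 65² − 193·12 = 1909
m = 1909 > 0,  v_rel·d = 65 > 0  ⇒  inside

inside=yes margin=1909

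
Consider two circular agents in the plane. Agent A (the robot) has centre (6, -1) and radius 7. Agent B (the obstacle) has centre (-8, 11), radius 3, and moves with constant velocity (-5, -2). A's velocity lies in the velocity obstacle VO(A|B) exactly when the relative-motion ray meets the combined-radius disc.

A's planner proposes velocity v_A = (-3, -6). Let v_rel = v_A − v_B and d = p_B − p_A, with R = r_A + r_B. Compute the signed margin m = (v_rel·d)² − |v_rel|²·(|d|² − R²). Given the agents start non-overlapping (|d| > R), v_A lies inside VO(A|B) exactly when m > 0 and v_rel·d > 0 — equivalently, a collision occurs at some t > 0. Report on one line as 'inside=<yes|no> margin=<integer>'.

d = (-14, 12),  |d|² = 340;  R = 7+3 = 10,  c = 340−10² = 240
v_rel = (2, -4),  |v_rel|² = 20;  v_rel·d = (2)·(-14) + (-4)·(12) = -76
20·t² + 152·t + 240 = 0  ⇒  m = (-76)² − 20·240 = 976
m = 976 > 0,  v_rel·d = -76 < 0  ⇒  outside

inside=no margin=976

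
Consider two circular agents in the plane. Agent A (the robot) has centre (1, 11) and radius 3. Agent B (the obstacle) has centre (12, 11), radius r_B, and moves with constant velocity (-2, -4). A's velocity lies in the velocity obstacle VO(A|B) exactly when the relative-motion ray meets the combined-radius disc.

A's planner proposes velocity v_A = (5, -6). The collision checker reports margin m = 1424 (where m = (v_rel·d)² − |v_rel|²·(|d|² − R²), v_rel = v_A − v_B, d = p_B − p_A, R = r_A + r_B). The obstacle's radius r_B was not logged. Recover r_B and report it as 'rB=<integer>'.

m = 1424
d = (11, 0);  v_rel = (7, -2),  |v_rel|² = 53
v_rel×d = (7)·(0) − (-2)·(11) = 22
since m = R²·53 − 22²:  R² = (484 + 1424) / 53 = 36
R = √36 = 6  ⇒  r_B = 6 − 3 = 3

rB=3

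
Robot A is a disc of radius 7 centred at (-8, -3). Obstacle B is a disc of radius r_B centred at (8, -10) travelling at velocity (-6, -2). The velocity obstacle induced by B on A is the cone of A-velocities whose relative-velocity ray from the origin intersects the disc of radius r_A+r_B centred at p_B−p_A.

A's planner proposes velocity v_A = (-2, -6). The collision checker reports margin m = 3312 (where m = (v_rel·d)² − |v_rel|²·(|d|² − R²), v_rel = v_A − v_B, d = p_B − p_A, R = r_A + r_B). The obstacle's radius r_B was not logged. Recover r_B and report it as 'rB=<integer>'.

m = 3312
d = (16, -7);  v_rel = (4, -4),  |v_rel|² = 32
v_rel×d = (4)·(-7) − (-4)·(16) = 36
since m = R²·32 − 36²:  R² = (1296 + 3312) / 32 = 144
R = √144 = 12  ⇒  r_B = 12 − 7 = 5

rB=5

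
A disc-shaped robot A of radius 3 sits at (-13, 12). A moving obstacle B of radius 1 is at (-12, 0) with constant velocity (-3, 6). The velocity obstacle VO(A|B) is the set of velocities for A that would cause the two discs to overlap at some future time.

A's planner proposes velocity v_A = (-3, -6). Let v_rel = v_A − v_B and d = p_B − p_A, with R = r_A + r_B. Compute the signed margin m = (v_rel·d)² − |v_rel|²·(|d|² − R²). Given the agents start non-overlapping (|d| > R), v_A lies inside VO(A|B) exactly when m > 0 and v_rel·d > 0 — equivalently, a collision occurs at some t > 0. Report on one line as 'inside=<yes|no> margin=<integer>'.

d = (1, -12),  |d|² = 145;  R = 3+1 = 4,  c = 145−4² = 129
v_rel = (0, -12),  |v_rel|² = 144;  v_rel·d = (0)·(1) + (-12)·(-12) = 144
144·t² − 288·t + 129 = 0  ⇒  m = 144² − 144·129 = 2160
m = 2160 > 0,  v_rel·d = 144 > 0  ⇒  inside

inside=yes margin=2160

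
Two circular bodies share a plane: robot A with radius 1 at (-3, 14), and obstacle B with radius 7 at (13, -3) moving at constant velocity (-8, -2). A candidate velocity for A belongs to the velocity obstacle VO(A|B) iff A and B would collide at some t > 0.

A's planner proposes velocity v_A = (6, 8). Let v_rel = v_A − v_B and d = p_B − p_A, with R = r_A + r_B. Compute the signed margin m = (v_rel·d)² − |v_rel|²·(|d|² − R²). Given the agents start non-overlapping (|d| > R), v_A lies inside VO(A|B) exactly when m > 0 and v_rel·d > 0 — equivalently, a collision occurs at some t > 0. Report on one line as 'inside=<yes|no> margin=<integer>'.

d = (16, -17),  |d|² = 545;  R = 1+7 = 8,  c = 545−8² = 481
v_rel = (14, 10),  |v_rel|² = 296;  v_rel·d = (14)·(16) + (10)·(-17) = 54
296·t² − 108·t + 481 = 0  ⇒  m = 54² − 296·481 = -139460
m = -139460 < 0,  v_rel·d = 54 > 0  ⇒  outside

inside=no margin=-139460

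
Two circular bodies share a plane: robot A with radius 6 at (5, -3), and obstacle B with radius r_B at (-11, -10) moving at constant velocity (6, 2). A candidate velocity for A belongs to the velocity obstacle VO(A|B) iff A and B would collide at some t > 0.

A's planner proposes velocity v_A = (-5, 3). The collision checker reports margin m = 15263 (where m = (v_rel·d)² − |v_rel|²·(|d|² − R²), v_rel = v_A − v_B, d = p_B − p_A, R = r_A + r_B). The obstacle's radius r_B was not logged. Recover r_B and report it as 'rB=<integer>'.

m = 15263
d = (-16, -7);  v_rel = (-11, 1),  |v_rel|² = 122
v_rel×d = (-11)·(-7) − (1)·(-16) = 93
since m = R²·122 − 93²:  R² = (8649 + 15263) / 122 = 196
R = √196 = 14  ⇒  r_B = 14 − 6 = 8

rB=8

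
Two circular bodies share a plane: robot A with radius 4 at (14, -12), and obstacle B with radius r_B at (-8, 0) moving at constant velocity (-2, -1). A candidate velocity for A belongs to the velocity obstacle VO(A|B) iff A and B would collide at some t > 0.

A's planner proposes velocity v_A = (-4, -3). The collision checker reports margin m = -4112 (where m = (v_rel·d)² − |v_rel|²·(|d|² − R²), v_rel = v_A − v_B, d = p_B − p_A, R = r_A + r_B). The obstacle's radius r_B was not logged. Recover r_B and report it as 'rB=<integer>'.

m = -4112
d = (-22, 12);  v_rel = (-2, -2),  |v_rel|² = 8
v_rel×d = (-2)·(12) − (-2)·(-22) = -68
since m = R²·8 − (-68)²:  R² = (4624 + -4112) / 8 = 64
R = √64 = 8  ⇒  r_B = 8 − 4 = 4

rB=4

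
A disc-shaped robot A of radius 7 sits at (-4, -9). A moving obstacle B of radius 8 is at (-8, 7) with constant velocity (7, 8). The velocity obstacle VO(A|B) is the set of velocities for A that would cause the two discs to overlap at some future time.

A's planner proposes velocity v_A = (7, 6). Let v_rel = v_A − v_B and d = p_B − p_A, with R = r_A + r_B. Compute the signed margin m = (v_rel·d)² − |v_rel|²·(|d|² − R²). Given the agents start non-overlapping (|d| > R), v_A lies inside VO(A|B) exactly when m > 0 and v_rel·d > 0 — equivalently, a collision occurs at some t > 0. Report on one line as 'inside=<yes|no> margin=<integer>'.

d = (-4, 16),  |d|² = 272;  R = 7+8 = 15,  c = 272−15² = 47
v_rel = (0, -2),  |v_rel|² = 4;  v_rel·d = (0)·(-4) + (-2)·(16) = -32
4·t² + 64·t + 47 = 0  ⇒  m = (-32)² − 4·47 = 836
m = 836 > 0,  v_rel·d = -32 < 0  ⇒  outside

inside=no margin=836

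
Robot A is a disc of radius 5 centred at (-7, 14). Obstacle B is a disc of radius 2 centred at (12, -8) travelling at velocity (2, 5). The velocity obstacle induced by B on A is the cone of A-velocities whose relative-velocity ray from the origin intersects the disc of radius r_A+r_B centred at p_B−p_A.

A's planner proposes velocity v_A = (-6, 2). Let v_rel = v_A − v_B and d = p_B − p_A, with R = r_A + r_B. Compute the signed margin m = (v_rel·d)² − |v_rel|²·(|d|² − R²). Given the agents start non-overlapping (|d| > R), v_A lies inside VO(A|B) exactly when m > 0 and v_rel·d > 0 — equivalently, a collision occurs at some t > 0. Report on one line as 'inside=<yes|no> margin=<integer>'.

d = (19, -22),  |d|² = 845;  R = 5+2 = 7,  c = 845−7² = 796
v_rel = (-8, -3),  |v_rel|² = 73;  v_rel·d = (-8)·(19) + (-3)·(-22) = -86
73·t² + 172·t + 796 = 0  ⇒  m = (-86)² − 73·796 = -50712
m = -50712 < 0,  v_rel·d = -86 < 0  ⇒  outside

inside=no margin=-50712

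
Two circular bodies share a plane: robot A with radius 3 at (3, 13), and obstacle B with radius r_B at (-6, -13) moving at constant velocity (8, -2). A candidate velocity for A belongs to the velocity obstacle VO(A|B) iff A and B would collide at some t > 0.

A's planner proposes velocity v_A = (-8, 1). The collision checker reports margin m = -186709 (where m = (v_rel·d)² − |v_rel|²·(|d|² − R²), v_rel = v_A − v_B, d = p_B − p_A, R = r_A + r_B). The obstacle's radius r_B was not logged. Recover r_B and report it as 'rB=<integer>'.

m = -186709
d = (-9, -26);  v_rel = (-16, 3),  |v_rel|² = 265
v_rel×d = (-16)·(-26) − (3)·(-9) = 443
since m = R²·265 − 443²:  R² = (196249 + -186709) / 265 = 36
R = √36 = 6  ⇒  r_B = 6 − 3 = 3

rB=3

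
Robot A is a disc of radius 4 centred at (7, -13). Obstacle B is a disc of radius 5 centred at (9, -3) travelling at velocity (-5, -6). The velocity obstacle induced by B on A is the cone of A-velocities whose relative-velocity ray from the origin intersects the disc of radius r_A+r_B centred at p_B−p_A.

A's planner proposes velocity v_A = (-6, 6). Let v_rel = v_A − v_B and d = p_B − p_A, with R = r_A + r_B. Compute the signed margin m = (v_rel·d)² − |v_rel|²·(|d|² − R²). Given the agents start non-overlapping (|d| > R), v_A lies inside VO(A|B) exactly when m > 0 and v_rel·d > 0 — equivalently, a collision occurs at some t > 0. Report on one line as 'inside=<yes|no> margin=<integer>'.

d = (2, 10),  |d|² = 104;  R = 4+5 = 9,  c = 104−9² = 23
v_rel = (-1, 12),  |v_rel|² = 145;  v_rel·d = (-1)·(2) + (12)·(10) = 118
145·t² − 236·t + 23 = 0  ⇒  m = 118² − 145·23 = 10589
m = 10589 > 0,  v_rel·d = 118 > 0  ⇒  inside

inside=yes margin=10589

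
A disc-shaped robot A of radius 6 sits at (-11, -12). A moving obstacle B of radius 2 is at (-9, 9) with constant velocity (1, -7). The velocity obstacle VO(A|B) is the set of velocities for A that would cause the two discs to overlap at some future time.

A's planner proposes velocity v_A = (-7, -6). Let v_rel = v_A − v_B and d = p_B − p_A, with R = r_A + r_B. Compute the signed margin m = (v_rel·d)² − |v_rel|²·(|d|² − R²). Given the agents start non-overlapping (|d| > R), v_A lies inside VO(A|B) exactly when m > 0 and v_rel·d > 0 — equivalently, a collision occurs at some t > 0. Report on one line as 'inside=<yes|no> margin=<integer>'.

d = (2, 21),  |d|² = 445;  R = 6+2 = 8,  c = 445−8² = 381
v_rel = (-8, 1),  |v_rel|² = 65;  v_rel·d = (-8)·(2) + (1)·(21) = 5
65·t² − 10·t + 381 = 0  ⇒  m = 5² − 65·381 = -24740
m = -24740 < 0,  v_rel·d = 5 > 0  ⇒  outside

inside=no margin=-24740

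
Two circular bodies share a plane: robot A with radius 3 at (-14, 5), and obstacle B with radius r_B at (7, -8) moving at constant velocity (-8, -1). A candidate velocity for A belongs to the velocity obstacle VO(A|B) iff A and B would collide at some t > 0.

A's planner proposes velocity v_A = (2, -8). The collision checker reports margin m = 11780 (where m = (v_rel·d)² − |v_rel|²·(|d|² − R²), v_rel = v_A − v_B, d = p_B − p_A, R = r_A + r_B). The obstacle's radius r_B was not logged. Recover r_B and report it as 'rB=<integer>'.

m = 11780
d = (21, -13);  v_rel = (10, -7),  |v_rel|² = 149
v_rel×d = (10)·(-13) − (-7)·(21) = 17
since m = R²·149 − 17²:  R² = (289 + 11780) / 149 = 81
R = √81 = 9  ⇒  r_B = 9 − 3 = 6

rB=6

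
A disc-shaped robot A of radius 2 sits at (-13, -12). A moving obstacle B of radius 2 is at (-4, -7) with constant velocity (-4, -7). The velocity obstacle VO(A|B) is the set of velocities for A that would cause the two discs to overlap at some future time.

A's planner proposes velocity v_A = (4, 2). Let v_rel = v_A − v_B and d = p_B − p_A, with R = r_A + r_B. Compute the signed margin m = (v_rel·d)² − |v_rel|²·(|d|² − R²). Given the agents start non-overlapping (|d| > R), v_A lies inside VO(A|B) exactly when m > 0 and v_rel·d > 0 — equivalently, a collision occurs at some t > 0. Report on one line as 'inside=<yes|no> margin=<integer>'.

d = (9, 5),  |d|² = 106;  R = 2+2 = 4,  c = 106−4² = 90
v_rel = (8, 9),  |v_rel|² = 145;  v_rel·d = (8)·(9) + (9)·(5) = 117
145·t² − 234·t + 90 = 0  ⇒  m = 117² − 145·90 = 639
m = 639 > 0,  v_rel·d = 117 > 0  ⇒  inside

inside=yes margin=639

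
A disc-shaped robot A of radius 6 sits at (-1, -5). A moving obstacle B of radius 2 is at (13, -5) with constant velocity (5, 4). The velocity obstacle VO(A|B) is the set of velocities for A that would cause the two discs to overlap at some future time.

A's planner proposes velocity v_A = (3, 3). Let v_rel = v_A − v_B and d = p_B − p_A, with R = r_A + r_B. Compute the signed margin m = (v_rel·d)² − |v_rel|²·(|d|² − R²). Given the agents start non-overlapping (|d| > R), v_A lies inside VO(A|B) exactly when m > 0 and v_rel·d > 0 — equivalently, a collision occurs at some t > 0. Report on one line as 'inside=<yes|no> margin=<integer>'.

d = (14, 0),  |d|² = 196;  R = 6+2 = 8,  c = 196−8² = 132
v_rel = (-2, -1),  |v_rel|² = 5;  v_rel·d = (-2)·(14) + (-1)·(0) = -28
5·t² + 56·t + 132 = 0  ⇒  m = (-28)² − 5·132 = 124
m = 124 > 0,  v_rel·d = -28 < 0  ⇒  outside

inside=no margin=124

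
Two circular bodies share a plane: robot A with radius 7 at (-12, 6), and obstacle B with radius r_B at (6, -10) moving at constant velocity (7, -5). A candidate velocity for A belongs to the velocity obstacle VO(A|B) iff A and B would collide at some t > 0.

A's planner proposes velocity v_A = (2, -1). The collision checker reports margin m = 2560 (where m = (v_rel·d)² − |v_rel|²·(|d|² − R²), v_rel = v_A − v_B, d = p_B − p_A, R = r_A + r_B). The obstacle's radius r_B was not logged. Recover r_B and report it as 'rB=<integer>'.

m = 2560
d = (18, -16);  v_rel = (-5, 4),  |v_rel|² = 41
v_rel×d = (-5)·(-16) − (4)·(18) = 8
since m = R²·41 − 8²:  R² = (64 + 2560) / 41 = 64
R = √64 = 8  ⇒  r_B = 8 − 7 = 1

rB=1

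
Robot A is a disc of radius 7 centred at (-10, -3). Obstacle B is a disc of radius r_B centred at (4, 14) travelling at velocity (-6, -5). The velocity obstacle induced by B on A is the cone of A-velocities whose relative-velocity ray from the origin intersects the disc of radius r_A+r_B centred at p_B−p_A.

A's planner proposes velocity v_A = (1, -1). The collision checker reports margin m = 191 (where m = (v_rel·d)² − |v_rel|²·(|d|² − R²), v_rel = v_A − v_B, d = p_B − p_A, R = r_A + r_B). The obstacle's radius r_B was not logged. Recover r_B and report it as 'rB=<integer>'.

m = 191
d = (14, 17);  v_rel = (7, 4),  |v_rel|² = 65
v_rel×d = (7)·(17) − (4)·(14) = 63
since m = R²·65 − 63²:  R² = (3969 + 191) / 65 = 64
R = √64 = 8  ⇒  r_B = 8 − 7 = 1

rB=1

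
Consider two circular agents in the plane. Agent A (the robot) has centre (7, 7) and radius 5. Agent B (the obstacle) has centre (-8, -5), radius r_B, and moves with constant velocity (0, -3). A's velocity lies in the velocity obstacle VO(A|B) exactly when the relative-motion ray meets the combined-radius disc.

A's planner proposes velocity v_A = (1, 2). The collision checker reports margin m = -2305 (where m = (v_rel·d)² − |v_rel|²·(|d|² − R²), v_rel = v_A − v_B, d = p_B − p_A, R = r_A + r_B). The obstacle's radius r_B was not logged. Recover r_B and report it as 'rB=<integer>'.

m = -2305
d = (-15, -12);  v_rel = (1, 5),  |v_rel|² = 26
v_rel×d = (1)·(-12) − (5)·(-15) = 63
since m = R²·26 − 63²:  R² = (3969 + -2305) / 26 = 64
R = √64 = 8  ⇒  r_B = 8 − 5 = 3

rB=3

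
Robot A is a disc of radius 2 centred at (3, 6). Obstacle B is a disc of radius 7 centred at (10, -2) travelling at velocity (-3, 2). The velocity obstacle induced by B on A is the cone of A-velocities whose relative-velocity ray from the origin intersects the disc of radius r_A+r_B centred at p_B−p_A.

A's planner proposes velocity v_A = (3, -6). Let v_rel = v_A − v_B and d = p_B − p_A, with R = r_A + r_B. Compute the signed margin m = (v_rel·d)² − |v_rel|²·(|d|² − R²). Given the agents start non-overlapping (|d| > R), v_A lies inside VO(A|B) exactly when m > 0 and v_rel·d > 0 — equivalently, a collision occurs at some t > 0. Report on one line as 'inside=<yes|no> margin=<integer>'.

d = (7, -8),  |d|² = 113;  R = 2+7 = 9,  c = 113−9² = 32
v_rel = (6, -8),  |v_rel|² = 100;  v_rel·d = (6)·(7) + (-8)·(-8) = 106
100·t² − 212·t + 32 = 0  ⇒  m = 106² − 100·32 = 8036
m = 8036 > 0,  v_rel·d = 106 > 0  ⇒  inside

inside=yes margin=8036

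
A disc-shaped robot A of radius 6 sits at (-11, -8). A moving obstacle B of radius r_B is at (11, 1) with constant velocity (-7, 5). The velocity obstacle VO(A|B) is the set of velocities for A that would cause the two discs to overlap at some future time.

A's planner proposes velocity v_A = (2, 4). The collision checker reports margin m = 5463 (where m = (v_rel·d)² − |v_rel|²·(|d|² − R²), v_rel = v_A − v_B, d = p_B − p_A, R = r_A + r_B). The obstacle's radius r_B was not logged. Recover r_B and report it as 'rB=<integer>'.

m = 5463
d = (22, 9);  v_rel = (9, -1),  |v_rel|² = 82
v_rel×d = (9)·(9) − (-1)·(22) = 103
since m = R²·82 − 103²:  R² = (10609 + 5463) / 82 = 196
R = √196 = 14  ⇒  r_B = 14 − 6 = 8

rB=8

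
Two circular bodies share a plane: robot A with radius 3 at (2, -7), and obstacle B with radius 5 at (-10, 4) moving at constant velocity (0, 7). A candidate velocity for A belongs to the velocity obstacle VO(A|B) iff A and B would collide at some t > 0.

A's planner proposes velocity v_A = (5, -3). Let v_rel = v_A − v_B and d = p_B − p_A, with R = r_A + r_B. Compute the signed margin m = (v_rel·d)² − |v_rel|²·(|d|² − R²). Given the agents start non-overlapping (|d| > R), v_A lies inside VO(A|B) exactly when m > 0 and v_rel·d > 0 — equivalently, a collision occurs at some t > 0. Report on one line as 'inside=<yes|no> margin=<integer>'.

d = (-12, 11),  |d|² = 265;  R = 3+5 = 8,  c = 265−8² = 201
v_rel = (5, -10),  |v_rel|² = 125;  v_rel·d = (5)·(-12) + (-10)·(11) = -170
125·t² + 340·t + 201 = 0  ⇒  m = (-170)² − 125·201 = 3775
m = 3775 > 0,  v_rel·d = -170 < 0  ⇒  outside

inside=no margin=3775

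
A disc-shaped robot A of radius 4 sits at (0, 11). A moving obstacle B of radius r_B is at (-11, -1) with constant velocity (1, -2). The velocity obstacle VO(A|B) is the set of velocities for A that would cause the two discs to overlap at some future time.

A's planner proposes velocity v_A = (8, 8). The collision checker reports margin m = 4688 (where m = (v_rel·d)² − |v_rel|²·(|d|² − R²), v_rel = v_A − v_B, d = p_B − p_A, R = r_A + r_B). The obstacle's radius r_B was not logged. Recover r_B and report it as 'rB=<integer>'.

m = 4688
d = (-11, -12);  v_rel = (7, 10),  |v_rel|² = 149
v_rel×d = (7)·(-12) − (10)·(-11) = 26
since m = R²·149 − 26²:  R² = (676 + 4688) / 149 = 36
R = √36 = 6  ⇒  r_B = 6 − 4 = 2

rB=2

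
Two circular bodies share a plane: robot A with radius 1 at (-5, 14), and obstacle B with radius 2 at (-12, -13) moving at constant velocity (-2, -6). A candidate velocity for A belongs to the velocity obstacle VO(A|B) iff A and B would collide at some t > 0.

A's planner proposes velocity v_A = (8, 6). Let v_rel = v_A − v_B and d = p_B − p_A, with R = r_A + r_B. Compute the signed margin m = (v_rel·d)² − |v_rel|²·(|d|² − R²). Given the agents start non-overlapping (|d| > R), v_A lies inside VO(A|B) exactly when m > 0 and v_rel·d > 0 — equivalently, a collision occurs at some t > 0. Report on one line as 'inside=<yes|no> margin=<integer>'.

d = (-7, -27),  |d|² = 778;  R = 1+2 = 3,  c = 778−3² = 769
v_rel = (10, 12),  |v_rel|² = 244;  v_rel·d = (10)·(-7) + (12)·(-27) = -394
244·t² + 788·t + 769 = 0  ⇒  m = (-394)² − 244·769 = -32400
m = -32400 < 0,  v_rel·d = -394 < 0  ⇒  outside

inside=no margin=-32400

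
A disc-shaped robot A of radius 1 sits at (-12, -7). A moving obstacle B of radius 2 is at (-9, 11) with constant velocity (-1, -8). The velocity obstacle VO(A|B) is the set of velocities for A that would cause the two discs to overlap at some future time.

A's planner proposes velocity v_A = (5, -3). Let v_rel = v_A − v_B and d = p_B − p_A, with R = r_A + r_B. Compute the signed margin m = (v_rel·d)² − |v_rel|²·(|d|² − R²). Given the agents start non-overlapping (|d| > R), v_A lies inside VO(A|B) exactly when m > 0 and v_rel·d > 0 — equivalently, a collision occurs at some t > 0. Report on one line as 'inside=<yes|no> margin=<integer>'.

d = (3, 18),  |d|² = 333;  R = 1+2 = 3,  c = 333−3² = 324
v_rel = (6, 5),  |v_rel|² = 61;  v_rel·d = (6)·(3) + (5)·(18) = 108
61·t² − 216·t + 324 = 0  ⇒  m = 108² − 61·324 = -8100
m = -8100 < 0,  v_rel·d = 108 > 0  ⇒  outside

inside=no margin=-8100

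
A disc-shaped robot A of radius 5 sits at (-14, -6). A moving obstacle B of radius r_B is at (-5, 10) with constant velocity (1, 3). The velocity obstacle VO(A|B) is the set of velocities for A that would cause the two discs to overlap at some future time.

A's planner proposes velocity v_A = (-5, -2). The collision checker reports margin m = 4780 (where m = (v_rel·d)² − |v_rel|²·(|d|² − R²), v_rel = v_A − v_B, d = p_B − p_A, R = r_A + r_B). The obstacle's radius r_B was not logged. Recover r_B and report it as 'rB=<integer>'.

m = 4780
d = (9, 16);  v_rel = (-6, -5),  |v_rel|² = 61
v_rel×d = (-6)·(16) − (-5)·(9) = -51
since m = R²·61 − (-51)²:  R² = (2601 + 4780) / 61 = 121
R = √121 = 11  ⇒  r_B = 11 − 5 = 6

rB=6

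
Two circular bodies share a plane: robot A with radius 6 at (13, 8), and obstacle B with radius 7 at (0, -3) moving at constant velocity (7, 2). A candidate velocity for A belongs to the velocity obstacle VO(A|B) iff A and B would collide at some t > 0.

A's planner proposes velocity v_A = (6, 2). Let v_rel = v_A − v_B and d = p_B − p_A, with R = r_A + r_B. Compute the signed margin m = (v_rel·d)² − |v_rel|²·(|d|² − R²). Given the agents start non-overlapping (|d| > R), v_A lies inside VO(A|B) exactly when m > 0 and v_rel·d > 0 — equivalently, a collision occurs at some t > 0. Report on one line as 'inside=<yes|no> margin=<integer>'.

d = (-13, -11),  |d|² = 290;  R = 6+7 = 13,  c = 290−13² = 121
v_rel = (-1, 0),  |v_rel|² = 1;  v_rel·d = (-1)·(-13) + (0)·(-11) = 13
1·t² − 26·t + 121 = 0  ⇒  m = 13² − 1·121 = 48
m = 48 > 0,  v_rel·d = 13 > 0  ⇒  inside

inside=yes margin=48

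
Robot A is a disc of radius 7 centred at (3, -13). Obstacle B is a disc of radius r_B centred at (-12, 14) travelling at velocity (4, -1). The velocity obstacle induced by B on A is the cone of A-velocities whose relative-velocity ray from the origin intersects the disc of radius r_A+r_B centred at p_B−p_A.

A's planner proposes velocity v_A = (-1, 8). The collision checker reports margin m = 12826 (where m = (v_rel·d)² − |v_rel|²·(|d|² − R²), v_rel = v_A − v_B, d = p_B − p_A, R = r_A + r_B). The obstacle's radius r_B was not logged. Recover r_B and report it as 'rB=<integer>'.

m = 12826
d = (-15, 27);  v_rel = (-5, 9),  |v_rel|² = 106
v_rel×d = (-5)·(27) − (9)·(-15) = 0
since m = R²·106 − 0²:  R² = (0 + 12826) / 106 = 121
R = √121 = 11  ⇒  r_B = 11 − 7 = 4

rB=4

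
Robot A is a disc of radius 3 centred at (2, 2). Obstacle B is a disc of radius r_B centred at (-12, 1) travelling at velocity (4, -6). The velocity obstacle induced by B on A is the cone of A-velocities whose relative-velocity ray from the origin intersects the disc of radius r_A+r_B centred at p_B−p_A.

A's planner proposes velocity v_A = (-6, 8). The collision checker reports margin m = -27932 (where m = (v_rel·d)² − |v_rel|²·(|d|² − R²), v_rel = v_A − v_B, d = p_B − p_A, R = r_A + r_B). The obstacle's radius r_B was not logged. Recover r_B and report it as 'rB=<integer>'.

m = -27932
d = (-14, -1);  v_rel = (-10, 14),  |v_rel|² = 296
v_rel×d = (-10)·(-1) − (14)·(-14) = 206
since m = R²·296 − 206²:  R² = (42436 + -27932) / 296 = 49
R = √49 = 7  ⇒  r_B = 7 − 3 = 4

rB=4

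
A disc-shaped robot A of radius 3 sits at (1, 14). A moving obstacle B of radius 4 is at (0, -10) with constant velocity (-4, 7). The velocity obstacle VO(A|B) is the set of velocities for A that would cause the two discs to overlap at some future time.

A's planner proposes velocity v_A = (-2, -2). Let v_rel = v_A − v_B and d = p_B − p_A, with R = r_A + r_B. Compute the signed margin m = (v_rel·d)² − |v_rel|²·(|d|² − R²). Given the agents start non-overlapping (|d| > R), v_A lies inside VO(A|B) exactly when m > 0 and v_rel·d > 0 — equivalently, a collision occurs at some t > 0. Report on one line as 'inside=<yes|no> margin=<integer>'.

d = (-1, -24),  |d|² = 577;  R = 3+4 = 7,  c = 577−7² = 528
v_rel = (2, -9),  |v_rel|² = 85;  v_rel·d = (2)·(-1) + (-9)·(-24) = 214
85·t² − 428·t + 528 = 0  ⇒  m = 214² − 85·528 = 916
m = 916 > 0,  v_rel·d = 214 > 0  ⇒  inside

inside=yes margin=916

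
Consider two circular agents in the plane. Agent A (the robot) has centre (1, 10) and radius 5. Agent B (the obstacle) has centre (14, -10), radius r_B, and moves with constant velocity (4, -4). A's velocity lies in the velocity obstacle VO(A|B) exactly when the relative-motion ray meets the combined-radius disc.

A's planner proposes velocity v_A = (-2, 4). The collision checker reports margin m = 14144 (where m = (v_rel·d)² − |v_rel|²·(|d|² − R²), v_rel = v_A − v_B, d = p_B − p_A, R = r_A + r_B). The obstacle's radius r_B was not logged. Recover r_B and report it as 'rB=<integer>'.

m = 14144
d = (13, -20);  v_rel = (-6, 8),  |v_rel|² = 100
v_rel×d = (-6)·(-20) − (8)·(13) = 16
since m = R²·100 − 16²:  R² = (256 + 14144) / 100 = 144
R = √144 = 12  ⇒  r_B = 12 − 5 = 7

rB=7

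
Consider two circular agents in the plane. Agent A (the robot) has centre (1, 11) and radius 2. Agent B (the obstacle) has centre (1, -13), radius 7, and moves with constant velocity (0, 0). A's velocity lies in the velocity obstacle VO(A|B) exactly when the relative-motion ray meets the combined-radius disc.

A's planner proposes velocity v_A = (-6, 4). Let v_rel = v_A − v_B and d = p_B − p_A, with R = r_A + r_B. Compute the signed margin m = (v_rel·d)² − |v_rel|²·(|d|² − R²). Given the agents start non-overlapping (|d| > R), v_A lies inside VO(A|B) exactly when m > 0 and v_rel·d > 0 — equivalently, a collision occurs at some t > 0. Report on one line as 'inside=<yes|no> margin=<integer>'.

d = (0, -24),  |d|² = 576;  R = 2+7 = 9,  c = 576−9² = 495
v_rel = (-6, 4),  |v_rel|² = 52;  v_rel·d = (-6)·(0) + (4)·(-24) = -96
52·t² + 192·t + 495 = 0  ⇒  m = (-96)² − 52·495 = -16524
m = -16524 < 0,  v_rel·d = -96 < 0  ⇒  outside

inside=no margin=-16524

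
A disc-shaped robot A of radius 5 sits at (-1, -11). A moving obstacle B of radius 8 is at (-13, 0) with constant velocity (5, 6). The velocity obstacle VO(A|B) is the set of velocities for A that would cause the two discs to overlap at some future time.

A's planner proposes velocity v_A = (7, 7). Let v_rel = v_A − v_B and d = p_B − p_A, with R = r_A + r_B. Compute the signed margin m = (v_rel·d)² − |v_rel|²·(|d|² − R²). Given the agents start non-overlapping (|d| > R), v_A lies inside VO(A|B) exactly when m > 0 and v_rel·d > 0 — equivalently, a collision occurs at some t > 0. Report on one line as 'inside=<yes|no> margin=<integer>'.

d = (-12, 11),  |d|² = 265;  R = 5+8 = 13,  c = 265−13² = 96
v_rel = (2, 1),  |v_rel|² = 5;  v_rel·d = (2)·(-12) + (1)·(11) = -13
5·t² + 26·t + 96 = 0  ⇒  m = (-13)² − 5·96 = -311
m = -311 < 0,  v_rel·d = -13 < 0  ⇒  outside

inside=no margin=-311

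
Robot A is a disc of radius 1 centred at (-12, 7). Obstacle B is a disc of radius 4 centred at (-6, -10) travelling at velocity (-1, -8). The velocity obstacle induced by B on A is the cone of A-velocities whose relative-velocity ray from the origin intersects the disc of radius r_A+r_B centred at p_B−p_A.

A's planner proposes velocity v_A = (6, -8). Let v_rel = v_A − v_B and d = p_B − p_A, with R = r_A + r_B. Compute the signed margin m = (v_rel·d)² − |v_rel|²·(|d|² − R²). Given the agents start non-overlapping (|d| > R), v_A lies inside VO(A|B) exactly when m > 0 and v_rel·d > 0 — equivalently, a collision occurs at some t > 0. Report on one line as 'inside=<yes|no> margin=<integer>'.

d = (6, -17),  |d|² = 325;  R = 1+4 = 5,  c = 325−5² = 300
v_rel = (7, 0),  |v_rel|² = 49;  v_rel·d = (7)·(6) + (0)·(-17) = 42
49·t² − 84·t + 300 = 0  ⇒  m = 42² − 49·300 = -12936
m = -12936 < 0,  v_rel·d = 42 > 0  ⇒  outside

inside=no margin=-12936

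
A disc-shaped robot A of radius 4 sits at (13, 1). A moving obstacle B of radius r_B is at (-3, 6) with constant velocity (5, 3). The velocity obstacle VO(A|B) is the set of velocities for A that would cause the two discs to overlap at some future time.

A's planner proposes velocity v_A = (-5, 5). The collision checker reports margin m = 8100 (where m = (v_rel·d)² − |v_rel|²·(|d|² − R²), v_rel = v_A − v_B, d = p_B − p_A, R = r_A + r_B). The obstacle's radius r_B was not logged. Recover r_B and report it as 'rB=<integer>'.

m = 8100
d = (-16, 5);  v_rel = (-10, 2),  |v_rel|² = 104
v_rel×d = (-10)·(5) − (2)·(-16) = -18
since m = R²·104 − (-18)²:  R² = (324 + 8100) / 104 = 81
R = √81 = 9  ⇒  r_B = 9 − 4 = 5

rB=5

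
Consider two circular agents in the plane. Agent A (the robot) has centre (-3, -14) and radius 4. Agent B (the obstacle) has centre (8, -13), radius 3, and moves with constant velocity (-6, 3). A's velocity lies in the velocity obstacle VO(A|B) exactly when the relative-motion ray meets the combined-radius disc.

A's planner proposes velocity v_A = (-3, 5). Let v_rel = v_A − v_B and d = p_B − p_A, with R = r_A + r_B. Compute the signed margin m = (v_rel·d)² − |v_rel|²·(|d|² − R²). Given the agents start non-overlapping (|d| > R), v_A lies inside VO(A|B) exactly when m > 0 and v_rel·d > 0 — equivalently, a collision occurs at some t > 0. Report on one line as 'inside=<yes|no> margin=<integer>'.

d = (11, 1),  |d|² = 122;  R = 4+3 = 7,  c = 122−7² = 73
v_rel = (3, 2),  |v_rel|² = 13;  v_rel·d = (3)·(11) + (2)·(1) = 35
13·t² − 70·t + 73 = 0  ⇒  m = 35² − 13·73 = 276
m = 276 > 0,  v_rel·d = 35 > 0  ⇒  inside

inside=yes margin=276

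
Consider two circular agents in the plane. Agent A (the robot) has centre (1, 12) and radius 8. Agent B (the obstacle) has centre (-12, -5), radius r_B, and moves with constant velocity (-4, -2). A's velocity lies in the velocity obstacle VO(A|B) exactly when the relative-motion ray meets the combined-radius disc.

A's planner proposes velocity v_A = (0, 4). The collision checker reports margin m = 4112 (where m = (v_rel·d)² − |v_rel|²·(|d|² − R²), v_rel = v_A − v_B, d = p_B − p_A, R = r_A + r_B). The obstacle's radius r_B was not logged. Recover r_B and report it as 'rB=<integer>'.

m = 4112
d = (-13, -17);  v_rel = (4, 6),  |v_rel|² = 52
v_rel×d = (4)·(-17) − (6)·(-13) = 10
since m = R²·52 − 10²:  R² = (100 + 4112) / 52 = 81
R = √81 = 9  ⇒  r_B = 9 − 8 = 1

rB=1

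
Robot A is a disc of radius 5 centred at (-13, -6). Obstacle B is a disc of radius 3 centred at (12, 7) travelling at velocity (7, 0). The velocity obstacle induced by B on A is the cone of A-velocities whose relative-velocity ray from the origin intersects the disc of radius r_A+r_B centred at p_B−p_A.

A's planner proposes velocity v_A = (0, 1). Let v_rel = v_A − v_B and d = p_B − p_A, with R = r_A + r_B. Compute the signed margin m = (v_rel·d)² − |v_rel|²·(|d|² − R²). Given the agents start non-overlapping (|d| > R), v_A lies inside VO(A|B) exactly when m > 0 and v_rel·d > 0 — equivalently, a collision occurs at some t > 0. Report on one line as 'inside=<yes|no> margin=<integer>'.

d = (25, 13),  |d|² = 794;  R = 5+3 = 8,  c = 794−8² = 730
v_rel = (-7, 1),  |v_rel|² = 50;  v_rel·d = (-7)·(25) + (1)·(13) = -162
50·t² + 324·t + 730 = 0  ⇒  m = (-162)² − 50·730 = -10256
m = -10256 < 0,  v_rel·d = -162 < 0  ⇒  outside

inside=no margin=-10256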